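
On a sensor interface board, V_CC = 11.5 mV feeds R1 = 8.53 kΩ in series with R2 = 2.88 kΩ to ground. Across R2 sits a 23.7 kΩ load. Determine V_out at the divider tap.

The load sits in parallel with R2, giving an effective lower resistance R2' = R2·R_L/(R2+R_L) = 2.568 kΩ.
Then V_out = V_CC · R2'/(R1 + R2') = 11.5 × 2.568/11.10 = 2.661 mV.
(Unloaded it would be 2.90 mV; the load pulls it down.)

V_out ≈ 2.66 mV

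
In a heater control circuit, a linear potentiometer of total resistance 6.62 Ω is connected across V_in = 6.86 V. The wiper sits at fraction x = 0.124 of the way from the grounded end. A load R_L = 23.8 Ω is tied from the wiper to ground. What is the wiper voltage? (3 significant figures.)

Split the track: R_lower = x·R_p = 0.8209 Ω, R_upper = (1−x)·R_p = 5.799 Ω.
R_L loads the lower segment: effective lower R = 0.7935 Ω.
Then V_out = V_in · 0.7935/(5.799 + 0.7935) = 0.8257 V.

V_out ≈ 0.826 V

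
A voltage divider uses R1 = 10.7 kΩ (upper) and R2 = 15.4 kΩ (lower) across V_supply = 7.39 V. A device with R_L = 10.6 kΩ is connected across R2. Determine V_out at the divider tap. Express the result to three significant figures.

V_out ≈ 2.73 V

The load sits in parallel with R2, giving an effective lower resistance R2' = R2·R_L/(R2+R_L) = 6.278 kΩ.
Voltage divider with the loaded lower leg: V_out = 7.39 × 6.278/(10.7 + 6.278) = 7.39 × 0.3698 = 2.733 V.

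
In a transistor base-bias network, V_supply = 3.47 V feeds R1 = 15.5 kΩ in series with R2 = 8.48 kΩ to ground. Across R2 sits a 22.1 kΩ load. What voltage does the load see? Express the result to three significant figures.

R2 ‖ R_L = (8.48 × 22.1)/(8.48 + 22.1) = 6.128 kΩ.
Then V_out = V_supply · R2'/(R1 + R2') = 3.47 × 6.128/21.63 = 0.9832 V.

V_out ≈ 0.983 V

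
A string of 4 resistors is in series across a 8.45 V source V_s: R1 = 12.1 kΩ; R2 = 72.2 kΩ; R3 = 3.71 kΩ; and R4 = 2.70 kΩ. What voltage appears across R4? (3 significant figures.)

V ≈ 0.252 V

Series total: ΣR = 12.1 + 72.2 + 3.71 + 2.70 = 90.71 kΩ.
By the voltage-divider rule, V = 8.45 × 2.700/90.71 = 0.2515 V.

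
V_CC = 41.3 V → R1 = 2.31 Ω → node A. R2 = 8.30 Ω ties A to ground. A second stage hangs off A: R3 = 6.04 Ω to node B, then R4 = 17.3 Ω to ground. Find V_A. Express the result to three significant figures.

V_A ≈ 30.0 V

The second stage (R3 + R4 = 23.34 Ω) loads node A in parallel with R2.
Effective lower resistance at A: R2 ‖ 23.34 = 6.123 Ω.
First divider: V_A = V_CC · 6.123/(2.31 + 6.123) = 29.99 V.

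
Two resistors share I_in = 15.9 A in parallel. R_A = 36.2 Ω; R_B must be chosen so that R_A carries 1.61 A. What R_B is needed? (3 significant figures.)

Two-branch current divider: I_A = I_in · R_B/(R_A + R_B).
With f = 0.1013, R_B = R_A · f/(1−f) = 36.2 × 0.1127 = 4.079 Ω.

R_B ≈ 4.08 Ω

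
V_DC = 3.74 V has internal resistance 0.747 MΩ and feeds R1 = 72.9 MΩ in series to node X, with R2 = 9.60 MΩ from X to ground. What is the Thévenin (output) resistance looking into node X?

R_th ≈ 8.49 MΩ

R1' = 0.747 + 72.9 = 73.65 MΩ (source resistance + R1).
With V_DC suppressed (replaced by a short), R_th = R1' ‖ R2 = (73.65 × 9.60)/(73.65 + 9.60) = 8.493 MΩ.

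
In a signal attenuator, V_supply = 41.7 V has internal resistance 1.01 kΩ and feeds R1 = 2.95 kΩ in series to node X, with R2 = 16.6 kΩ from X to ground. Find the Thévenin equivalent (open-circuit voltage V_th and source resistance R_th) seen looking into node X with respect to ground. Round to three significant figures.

V_th ≈ 33.7 V, R_th ≈ 3.20 kΩ

R1' = 1.01 + 2.95 = 3.960 kΩ (source resistance + R1).
Open-circuit (no load on X): V_th = V_supply · R2/(R1' + R2) = 41.7 × 16.6/(3.960 + 16.6) = 33.67 V.
With V_supply suppressed (replaced by a short), R_th = R1' ‖ R2 = (3.960 × 16.6)/(3.960 + 16.6) = 3.197 kΩ.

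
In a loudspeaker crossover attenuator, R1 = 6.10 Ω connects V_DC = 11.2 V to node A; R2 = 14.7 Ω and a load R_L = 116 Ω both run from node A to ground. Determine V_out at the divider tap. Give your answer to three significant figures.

V_out ≈ 7.63 V

First combine the lower leg with the load: R2 ‖ R_L = 13.05 Ω.
Then V_out = V_DC · R2'/(R1 + R2') = 11.2 × 13.05/19.15 = 7.632 V.
(Unloaded it would be 7.92 V; the load pulls it down.)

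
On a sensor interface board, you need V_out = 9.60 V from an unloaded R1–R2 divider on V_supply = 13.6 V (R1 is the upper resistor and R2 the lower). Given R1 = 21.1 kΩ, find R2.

R2 ≈ 50.6 kΩ

V_out/V_supply = R2/(R1+R2) = 0.7059.
Rearranging, R2 = R1·k/(1−k) = 21.1 × 2.400 = 50.64 kΩ.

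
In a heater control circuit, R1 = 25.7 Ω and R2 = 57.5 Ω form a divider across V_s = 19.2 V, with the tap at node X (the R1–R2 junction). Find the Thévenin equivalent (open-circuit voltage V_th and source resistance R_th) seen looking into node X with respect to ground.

Open-circuit (no load on X): V_th = V_s · R2/(R1 + R2) = 19.2 × 57.5/(25.70 + 57.5) = 13.27 V.
Looking into X with the source shorted: R_th = R1·R2/(R1+R2) = 25.70 × 57.5/83.20 = 17.76 Ω.

V_th ≈ 13.3 V, R_th ≈ 17.8 Ω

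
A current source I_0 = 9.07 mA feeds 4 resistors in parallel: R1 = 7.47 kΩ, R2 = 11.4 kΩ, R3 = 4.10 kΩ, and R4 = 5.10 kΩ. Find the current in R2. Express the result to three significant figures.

I ≈ 1.20 mA

Total conductance ΣG = 1/7.47 + 1/11.4 + 1/4.10 + 1/5.10 = 0.6616 (units of 1/kΩ).
Current divider: I(R2) = I_0 · G_k/ΣG = 9.07 × (0.08772/0.6616) = 9.07 × 0.1326 = 1.203 mA.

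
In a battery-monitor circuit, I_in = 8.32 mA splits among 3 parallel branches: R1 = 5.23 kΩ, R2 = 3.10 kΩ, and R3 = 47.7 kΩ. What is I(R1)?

I ≈ 2.97 mA

Conductances: ΣG = 1/5.23 + 1/3.10 + 1/47.7 = 0.5347 (1/kΩ).
R1 takes the fraction G_k/ΣG = 0.1912/0.5347 = 0.3576, so I = 8.32 × 0.3576 = 2.975 mA.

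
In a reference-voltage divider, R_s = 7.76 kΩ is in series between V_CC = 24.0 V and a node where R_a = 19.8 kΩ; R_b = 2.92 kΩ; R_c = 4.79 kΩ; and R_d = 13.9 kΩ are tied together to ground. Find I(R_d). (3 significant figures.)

Combine the parallel branches: R_p = (1/19.8 + 1/2.92 + 1/4.79 + 1/13.9)⁻¹ = 1.484 kΩ.
V_A by voltage divider: V_A = 24.0 × 1.484/(7.76 + 1.484) = 3.854 V.
Branch current I = V_A/R_d = 3.854/13.9 = 0.2772 mA.

I ≈ 0.277 mA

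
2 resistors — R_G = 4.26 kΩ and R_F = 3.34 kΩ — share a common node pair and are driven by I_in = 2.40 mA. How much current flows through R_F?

For two parallel branches, I_k = I_in · (other R)/(sum of R).
I(R_F) = 2.40 × 4.26/(4.26 + 3.34) = 2.40 × 0.5605 = 1.345 mA.

I ≈ 1.35 mA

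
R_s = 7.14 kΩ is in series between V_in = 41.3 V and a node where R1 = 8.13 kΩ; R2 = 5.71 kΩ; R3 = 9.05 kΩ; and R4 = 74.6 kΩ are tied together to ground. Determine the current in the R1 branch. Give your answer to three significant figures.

I ≈ 1.27 mA

Equivalent of the parallel group: R_p = 2.369 kΩ.
V_A by voltage divider: V_A = 41.3 × 2.369/(7.14 + 2.369) = 10.29 V.
I(R1) = V_A / R1 = 10.29/8.13 = 1.266 mA.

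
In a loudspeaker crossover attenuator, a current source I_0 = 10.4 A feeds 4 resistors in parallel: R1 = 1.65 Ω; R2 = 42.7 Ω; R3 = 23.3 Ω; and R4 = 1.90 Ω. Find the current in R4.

I ≈ 4.57 A

ΣG = 1/1.65 + 1/42.7 + 1/23.3 + 1/1.90 = 1.199.
By the current-divider rule, I = I_0 · G_k/ΣG = 10.4 × 0.4391 = 4.566 A.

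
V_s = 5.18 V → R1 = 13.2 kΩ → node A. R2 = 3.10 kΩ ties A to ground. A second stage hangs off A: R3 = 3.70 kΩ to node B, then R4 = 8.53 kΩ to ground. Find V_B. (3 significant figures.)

Looking into the second stage from A: R3 + R4 = 12.23 kΩ appears in parallel with R2.
Effective lower resistance at A: R2 ‖ 12.23 = 2.473 kΩ.
V_A = 5.18 × 2.473/(13.2 + 2.473) = 0.8174 V.
Then the unloaded second divider: V_B = V_A × R4/(R3+R4) = 0.8174 × 0.6975 = 0.5701 V.

V_B ≈ 0.570 V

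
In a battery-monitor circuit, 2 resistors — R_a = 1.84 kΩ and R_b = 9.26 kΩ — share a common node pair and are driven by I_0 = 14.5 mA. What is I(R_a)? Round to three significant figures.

I ≈ 12.1 mA

For two parallel branches, I_k = I_0 · (other R)/(sum of R).
I(R_a) = 14.5 × 9.26/(1.84 + 9.26) = 14.5 × 0.8342 = 12.10 mA.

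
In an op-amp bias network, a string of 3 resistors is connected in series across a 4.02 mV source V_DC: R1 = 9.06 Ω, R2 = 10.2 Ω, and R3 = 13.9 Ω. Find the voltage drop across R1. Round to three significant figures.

V ≈ 1.10 mV

Total series resistance ΣR = 9.06 + 10.2 + 13.9 = 33.16 Ω.
Voltage divider: V = V_DC · (9.060 / 33.16) = 4.02 × 0.2732 = 1.098 mV.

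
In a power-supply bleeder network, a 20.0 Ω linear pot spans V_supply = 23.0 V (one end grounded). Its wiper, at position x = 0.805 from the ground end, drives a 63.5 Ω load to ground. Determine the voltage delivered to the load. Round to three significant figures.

The pot divides into 3.900 Ω above the wiper and 16.10 Ω below.
R_L loads the lower segment: effective lower R = 12.84 Ω.
V_out = 23.0 × 12.84/(3.900 + 12.84) = 17.64 V.

V_out ≈ 17.6 V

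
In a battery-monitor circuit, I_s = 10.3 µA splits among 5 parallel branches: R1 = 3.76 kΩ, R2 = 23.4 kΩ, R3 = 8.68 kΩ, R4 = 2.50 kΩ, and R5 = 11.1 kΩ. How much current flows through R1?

I ≈ 3.00 µA

ΣG = 1/3.76 + 1/23.4 + 1/8.68 + 1/2.50 + 1/11.1 = 0.9140.
Current divider: I(R1) = I_s · G_k/ΣG = 10.3 × (0.2660/0.9140) = 10.3 × 0.2910 = 2.997 µA.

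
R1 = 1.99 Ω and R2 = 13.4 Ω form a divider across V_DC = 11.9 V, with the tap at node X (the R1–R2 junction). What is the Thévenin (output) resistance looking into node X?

Zeroing V_DC shorts the top of R1 to ground, so R_th = R1 ‖ R2 = 1.733 Ω.

R_th ≈ 1.73 Ω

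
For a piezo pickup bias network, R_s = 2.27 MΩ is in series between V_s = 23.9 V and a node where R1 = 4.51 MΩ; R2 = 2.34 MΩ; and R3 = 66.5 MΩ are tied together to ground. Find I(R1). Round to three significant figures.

Equivalent of the parallel group: R_p = 1.506 MΩ.
V_A by voltage divider: V_A = 23.9 × 1.506/(2.27 + 1.506) = 9.531 V.
I(R1) = V_A / R1 = 9.531/4.51 = 2.113 µA.
(Equivalently: I_total = 6.330 µA, then current-divider fraction G_k/ΣG = 0.3339.)

I ≈ 2.11 µA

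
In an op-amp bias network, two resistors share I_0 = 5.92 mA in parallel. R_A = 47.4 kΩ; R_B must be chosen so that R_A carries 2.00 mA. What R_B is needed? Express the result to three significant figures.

R_B ≈ 24.2 kΩ

Two-branch current divider: I_A = I_0 · R_B/(R_A + R_B).
With f = 0.3378, R_B = R_A · f/(1−f) = 47.4 × 0.5102 = 24.18 kΩ.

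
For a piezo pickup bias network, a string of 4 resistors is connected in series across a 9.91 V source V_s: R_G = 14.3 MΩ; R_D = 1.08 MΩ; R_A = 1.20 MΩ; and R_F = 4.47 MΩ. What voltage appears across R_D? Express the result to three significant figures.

ΣR = 14.3 + 1.08 + 1.20 + 4.47 = 21.05 MΩ.
By the voltage-divider rule, V = 9.91 × 1.080/21.05 = 0.5084 V.

V ≈ 0.508 V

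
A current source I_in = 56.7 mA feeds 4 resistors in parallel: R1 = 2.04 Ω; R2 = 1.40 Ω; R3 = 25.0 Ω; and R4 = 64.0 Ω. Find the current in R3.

I ≈ 1.80 mA

Total conductance ΣG = 1/2.04 + 1/1.40 + 1/25.0 + 1/64.0 = 1.260 (units of 1/Ω).
By the current-divider rule, I = I_in · G_k/ΣG = 56.7 × 0.03174 = 1.800 mA.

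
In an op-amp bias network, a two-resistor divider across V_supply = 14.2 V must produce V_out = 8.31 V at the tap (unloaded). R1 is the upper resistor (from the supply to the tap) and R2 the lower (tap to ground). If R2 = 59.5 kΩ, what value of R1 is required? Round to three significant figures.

R1 ≈ 42.2 kΩ

V_out/V_supply = R2/(R1+R2) = 0.5852.
R1 = R2·(1/k − 1) = 59.5 × 0.7088 = 42.17 kΩ.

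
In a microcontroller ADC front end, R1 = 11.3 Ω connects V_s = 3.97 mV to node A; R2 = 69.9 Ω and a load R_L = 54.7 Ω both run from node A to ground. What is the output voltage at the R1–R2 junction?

V_out ≈ 2.90 mV

The load sits in parallel with R2, giving an effective lower resistance R2' = R2·R_L/(R2+R_L) = 30.69 Ω.
Voltage divider with the loaded lower leg: V_out = 3.97 × 30.69/(11.3 + 30.69) = 3.97 × 0.7309 = 2.902 mV.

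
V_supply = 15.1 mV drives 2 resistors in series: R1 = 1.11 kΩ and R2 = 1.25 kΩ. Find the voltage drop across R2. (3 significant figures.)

V ≈ 8.00 mV

Total series resistance ΣR = 1.11 + 1.25 = 2.360 kΩ.
Voltage divider: V = V_supply · (1.250 / 2.360) = 15.1 × 0.5297 = 7.998 mV.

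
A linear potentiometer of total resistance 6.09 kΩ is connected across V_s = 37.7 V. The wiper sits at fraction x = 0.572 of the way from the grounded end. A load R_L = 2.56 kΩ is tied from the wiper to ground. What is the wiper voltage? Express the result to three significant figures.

V_out ≈ 13.6 V

Split the track: R_lower = x·R_p = 3.483 kΩ, R_upper = (1−x)·R_p = 2.607 kΩ.
Lower segment in parallel with the load: 3.483 ‖ 2.56 = 1.476 kΩ.
Then V_out = V_s · 1.476/(2.607 + 1.476) = 13.63 V.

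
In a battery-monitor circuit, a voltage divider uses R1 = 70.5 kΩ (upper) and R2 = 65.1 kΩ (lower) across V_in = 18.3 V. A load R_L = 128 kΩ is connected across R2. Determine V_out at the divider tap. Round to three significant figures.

V_out ≈ 6.95 V

First combine the lower leg with the load: R2 ‖ R_L = 43.15 kΩ.
Voltage divider with the loaded lower leg: V_out = 18.3 × 43.15/(70.5 + 43.15) = 18.3 × 0.3797 = 6.948 V.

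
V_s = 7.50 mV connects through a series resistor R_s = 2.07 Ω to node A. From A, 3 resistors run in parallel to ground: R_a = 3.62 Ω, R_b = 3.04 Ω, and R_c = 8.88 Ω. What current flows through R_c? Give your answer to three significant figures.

Combine the parallel branches: R_p = (1/3.62 + 1/3.04 + 1/8.88)⁻¹ = 1.393 Ω.
V_A = 7.50 × 1.393/3.463 = 3.017 mV.
I(R_c) = V_A / R_c = 3.017/8.88 = 0.3398 mA.

I ≈ 0.340 mA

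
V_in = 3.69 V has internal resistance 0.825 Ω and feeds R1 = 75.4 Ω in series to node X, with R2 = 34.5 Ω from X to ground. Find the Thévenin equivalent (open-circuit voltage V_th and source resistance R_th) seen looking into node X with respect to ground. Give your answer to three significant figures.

V_th ≈ 1.15 V, R_th ≈ 23.8 Ω

R1' = 0.825 + 75.4 = 76.23 Ω (source resistance + R1).
Open-circuit (no load on X): V_th = V_in · R2/(R1' + R2) = 3.69 × 34.5/(76.23 + 34.5) = 1.150 V.
Zeroing V_in shorts the top of R1' to ground, so R_th = R1' ‖ R2 = 23.75 Ω.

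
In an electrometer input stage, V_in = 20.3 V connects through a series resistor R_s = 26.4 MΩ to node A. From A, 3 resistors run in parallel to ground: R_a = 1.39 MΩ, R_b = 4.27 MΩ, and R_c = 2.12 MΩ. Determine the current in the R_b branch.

I ≈ 0.123 µA

Combine the parallel branches: R_p = (1/1.39 + 1/4.27 + 1/2.12)⁻¹ = 0.7016 MΩ.
V_A by voltage divider: V_A = 20.3 × 0.7016/(26.4 + 0.7016) = 0.5255 V.
Branch current I = V_A/R_b = 0.5255/4.27 = 0.1231 µA.
(Check via current divider: I_total = 0.7490 µA; share G_k/ΣG = 0.1643 → same result.)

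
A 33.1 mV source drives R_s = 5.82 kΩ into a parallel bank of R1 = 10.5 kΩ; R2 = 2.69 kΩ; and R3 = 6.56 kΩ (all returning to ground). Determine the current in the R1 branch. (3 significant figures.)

I ≈ 0.685 µA

Combine the parallel branches: R_p = (1/10.5 + 1/2.69 + 1/6.56)⁻¹ = 1.614 kΩ.
V_A = 33.1 × 1.614/7.434 = 7.188 mV.
I(R1) = V_A / R1 = 7.188/10.5 = 0.6845 µA.
(Equivalently: I_total = 4.452 µA, then current-divider fraction G_k/ΣG = 0.1538.)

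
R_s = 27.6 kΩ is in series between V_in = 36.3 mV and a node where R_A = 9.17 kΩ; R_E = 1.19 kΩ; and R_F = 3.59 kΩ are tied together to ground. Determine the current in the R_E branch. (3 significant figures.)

Parallel bank: R_p = 1/(1/9.17 + 1/1.19 + 1/3.59) = 0.8144 kΩ.
V_A by voltage divider: V_A = 36.3 × 0.8144/(27.6 + 0.8144) = 1.040 mV.
I(R_E) = V_A / R_E = 1.040/1.19 = 0.8743 µA.
(Check via current divider: I_total = 1.278 µA; share G_k/ΣG = 0.6843 → same result.)

I ≈ 0.874 µA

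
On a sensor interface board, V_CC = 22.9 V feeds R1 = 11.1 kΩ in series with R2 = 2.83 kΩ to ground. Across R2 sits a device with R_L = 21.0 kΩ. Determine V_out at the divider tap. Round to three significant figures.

V_out ≈ 4.20 V

First combine the lower leg with the load: R2 ‖ R_L = 2.494 kΩ.
Now apply the divider: V_out = 22.9 × 0.1835 = 4.201 V.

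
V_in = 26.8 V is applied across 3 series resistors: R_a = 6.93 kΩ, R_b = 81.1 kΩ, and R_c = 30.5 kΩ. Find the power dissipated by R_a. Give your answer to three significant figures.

ΣR = 118.5 kΩ → I = 26.8/118.5 = 0.2261 mA.
P(R_a) = I²·R_a = (0.2261)² × 6.93 = 0.3543 mW.

P ≈ 0.354 mW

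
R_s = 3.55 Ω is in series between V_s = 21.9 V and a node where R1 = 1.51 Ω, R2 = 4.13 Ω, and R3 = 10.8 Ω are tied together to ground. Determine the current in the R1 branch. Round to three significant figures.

I ≈ 3.20 A

Equivalent of the parallel group: R_p = 1.003 Ω.
V_A = 21.9 × 1.003/4.553 = 4.825 V.
I(R1) = V_A / R1 = 4.825/1.51 = 3.195 A.
(Equivalently: I_total = 4.810 A, then current-divider fraction G_k/ΣG = 0.6643.)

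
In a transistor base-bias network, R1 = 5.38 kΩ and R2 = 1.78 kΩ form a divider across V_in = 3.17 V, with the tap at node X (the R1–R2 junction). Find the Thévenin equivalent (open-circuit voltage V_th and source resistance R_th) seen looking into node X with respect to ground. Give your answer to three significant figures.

V_th ≈ 0.788 V, R_th ≈ 1.34 kΩ

With X open, the divider is unloaded: V_th = 3.17 × 1.78/7.160 = 0.7881 V.
With V_in suppressed (replaced by a short), R_th = R1 ‖ R2 = (5.380 × 1.78)/(5.380 + 1.78) = 1.337 kΩ.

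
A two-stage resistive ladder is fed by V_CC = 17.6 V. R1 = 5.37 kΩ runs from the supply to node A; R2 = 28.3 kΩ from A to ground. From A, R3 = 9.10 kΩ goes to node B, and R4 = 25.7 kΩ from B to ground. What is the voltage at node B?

V_B ≈ 9.67 V

Looking into the second stage from A: R3 + R4 = 34.80 kΩ appears in parallel with R2.
R2 ‖ (R3+R4) = 15.61 kΩ.
V_A = 17.6 × 15.61/(5.37 + 15.61) = 13.09 V.
Then the unloaded second divider: V_B = V_A × R4/(R3+R4) = 13.09 × 0.7385 = 9.670 V.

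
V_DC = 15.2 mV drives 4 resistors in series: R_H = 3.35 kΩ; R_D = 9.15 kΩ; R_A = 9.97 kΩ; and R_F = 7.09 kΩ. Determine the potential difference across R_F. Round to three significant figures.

ΣR = 3.35 + 9.15 + 9.97 + 7.09 = 29.56 kΩ.
By the voltage-divider rule, V = 15.2 × 7.090/29.56 = 3.646 mV.

V ≈ 3.65 mV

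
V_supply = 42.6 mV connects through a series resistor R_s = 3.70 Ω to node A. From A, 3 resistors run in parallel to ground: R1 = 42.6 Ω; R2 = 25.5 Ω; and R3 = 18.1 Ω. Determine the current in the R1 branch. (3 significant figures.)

I ≈ 0.696 mA

Parallel bank: R_p = 1/(1/42.6 + 1/25.5 + 1/18.1) = 8.479 Ω.
V_A by voltage divider: V_A = 42.6 × 8.479/(3.70 + 8.479) = 29.66 mV.
I(R1) = V_A / R1 = 29.66/42.6 = 0.6962 mA.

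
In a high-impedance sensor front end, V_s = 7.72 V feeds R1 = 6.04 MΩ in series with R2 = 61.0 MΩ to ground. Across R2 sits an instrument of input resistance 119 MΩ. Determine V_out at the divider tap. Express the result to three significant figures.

First combine the lower leg with the load: R2 ‖ R_L = 40.33 MΩ.
Voltage divider with the loaded lower leg: V_out = 7.72 × 40.33/(6.04 + 40.33) = 7.72 × 0.8697 = 6.714 V.

V_out ≈ 6.71 V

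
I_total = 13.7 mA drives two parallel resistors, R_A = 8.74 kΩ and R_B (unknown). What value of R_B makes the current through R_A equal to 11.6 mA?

R_B ≈ 48.3 kΩ

Two-branch current divider: I_A = I_total · R_B/(R_A + R_B).
With f = 0.8467, R_B = R_A · f/(1−f) = 8.74 × 5.524 = 48.28 kΩ.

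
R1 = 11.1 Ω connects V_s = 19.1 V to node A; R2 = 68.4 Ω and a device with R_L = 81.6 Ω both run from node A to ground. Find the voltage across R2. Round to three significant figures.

V_out ≈ 14.7 V

R2 ‖ R_L = (68.4 × 81.6)/(68.4 + 81.6) = 37.21 Ω.
Then V_out = V_s · R2'/(R1 + R2') = 19.1 × 37.21/48.31 = 14.71 V.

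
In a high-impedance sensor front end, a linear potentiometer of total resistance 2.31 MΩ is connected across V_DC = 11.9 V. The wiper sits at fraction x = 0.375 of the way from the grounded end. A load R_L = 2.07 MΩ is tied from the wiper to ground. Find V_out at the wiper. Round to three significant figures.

V_out ≈ 3.54 V

Split the track: R_lower = x·R_p = 0.8662 MΩ, R_upper = (1−x)·R_p = 1.444 MΩ.
(x·R_p) ‖ R_L = 0.6107 MΩ.
Loaded-divider output: V_out = 11.9 × 0.2973 = 3.537 V.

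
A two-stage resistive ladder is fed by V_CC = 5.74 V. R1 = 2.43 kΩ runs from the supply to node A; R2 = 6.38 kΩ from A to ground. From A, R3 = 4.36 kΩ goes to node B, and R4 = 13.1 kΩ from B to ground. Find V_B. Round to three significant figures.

The second stage (R3 + R4 = 17.46 kΩ) loads node A in parallel with R2.
Effective lower resistance at A: R2 ‖ 17.46 = 4.673 kΩ.
So V_A = 5.74 × 0.6579 = 3.776 V.
Stage 2 is unloaded, so V_B = V_A · R4/(R3+R4) = 3.776 × 13.1/17.46 = 2.833 V.

V_B ≈ 2.83 V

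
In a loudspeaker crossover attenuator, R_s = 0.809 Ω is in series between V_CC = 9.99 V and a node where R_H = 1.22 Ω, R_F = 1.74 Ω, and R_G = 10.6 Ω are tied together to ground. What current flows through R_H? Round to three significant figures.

I ≈ 3.71 A

Combine the parallel branches: R_p = (1/1.22 + 1/1.74 + 1/10.6)⁻¹ = 0.6717 Ω.
V_A by voltage divider: V_A = 9.99 × 0.6717/(0.809 + 0.6717) = 4.532 V.
I(R_H) = V_A / R_H = 4.532/1.22 = 3.715 A.
(Check via current divider: I_total = 6.747 A; share G_k/ΣG = 0.5506 → same result.)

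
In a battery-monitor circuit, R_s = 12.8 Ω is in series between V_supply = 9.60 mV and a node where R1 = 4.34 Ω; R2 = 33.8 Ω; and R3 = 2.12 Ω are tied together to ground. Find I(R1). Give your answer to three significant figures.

Parallel bank: R_p = 1/(1/4.34 + 1/33.8 + 1/2.12) = 1.367 Ω.
V_A by voltage divider: V_A = 9.60 × 1.367/(12.8 + 1.367) = 0.9261 mV.
I(R1) = V_A / R1 = 0.9261/4.34 = 0.2134 mA.

I ≈ 0.213 mA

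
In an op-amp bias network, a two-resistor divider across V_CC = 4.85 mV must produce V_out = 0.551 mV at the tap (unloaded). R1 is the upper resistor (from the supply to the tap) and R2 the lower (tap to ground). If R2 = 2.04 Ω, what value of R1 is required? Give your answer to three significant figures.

R1 ≈ 15.9 Ω

V_out/V_CC = R2/(R1+R2) = 0.1136.
So R1 = R2 · (V_CC/V_out − 1) = 2.04 × (4.85/0.551 − 1) = 2.04 × 7.802 = 15.92 Ω.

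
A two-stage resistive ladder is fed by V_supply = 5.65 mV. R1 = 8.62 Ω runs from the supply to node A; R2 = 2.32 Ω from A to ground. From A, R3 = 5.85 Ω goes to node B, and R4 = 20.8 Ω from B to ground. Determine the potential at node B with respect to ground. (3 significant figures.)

V_B ≈ 0.875 mV

The second stage (R3 + R4 = 26.65 Ω) loads node A in parallel with R2.
Effective lower resistance at A: R2 ‖ 26.65 = 2.134 Ω.
So V_A = 5.65 × 0.1985 = 1.121 mV.
Then the unloaded second divider: V_B = V_A × R4/(R3+R4) = 1.121 × 0.7805 = 0.8751 mV.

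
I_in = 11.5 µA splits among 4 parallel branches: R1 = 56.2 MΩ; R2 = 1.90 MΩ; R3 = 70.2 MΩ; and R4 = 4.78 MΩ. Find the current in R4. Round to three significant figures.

I ≈ 3.13 µA

Conductances: ΣG = 1/56.2 + 1/1.90 + 1/70.2 + 1/4.78 = 0.7676 (1/MΩ).
R4 takes the fraction G_k/ΣG = 0.2092/0.7676 = 0.2726, so I = 11.5 × 0.2726 = 3.134 µA.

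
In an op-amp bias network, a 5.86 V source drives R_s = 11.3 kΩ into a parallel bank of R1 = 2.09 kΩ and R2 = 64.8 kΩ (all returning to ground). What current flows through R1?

I ≈ 0.426 mA

Equivalent of the parallel group: R_p = 2.025 kΩ.
Node voltage V_A = V_CC · R_p/(R_s + R_p) = 5.86 × 0.1520 = 0.8904 V.
I(R1) = V_A / R1 = 0.8904/2.09 = 0.4260 mA.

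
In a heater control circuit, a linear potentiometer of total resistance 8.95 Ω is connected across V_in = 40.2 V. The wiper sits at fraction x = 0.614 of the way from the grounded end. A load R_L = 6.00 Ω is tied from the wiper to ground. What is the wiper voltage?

V_out ≈ 18.2 V

Split the track: R_lower = x·R_p = 5.495 Ω, R_upper = (1−x)·R_p = 3.455 Ω.
(x·R_p) ‖ R_L = 2.868 Ω.
V_out = 40.2 × 2.868/(3.455 + 2.868) = 18.24 V.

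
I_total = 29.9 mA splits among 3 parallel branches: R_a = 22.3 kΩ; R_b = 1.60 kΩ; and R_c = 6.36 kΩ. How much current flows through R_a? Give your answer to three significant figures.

Total conductance ΣG = 1/22.3 + 1/1.60 + 1/6.36 = 0.8271 (units of 1/kΩ).
Current divider: I(R_a) = I_total · G_k/ΣG = 29.9 × (0.04484/0.8271) = 29.9 × 0.05422 = 1.621 mA.

I ≈ 1.62 mA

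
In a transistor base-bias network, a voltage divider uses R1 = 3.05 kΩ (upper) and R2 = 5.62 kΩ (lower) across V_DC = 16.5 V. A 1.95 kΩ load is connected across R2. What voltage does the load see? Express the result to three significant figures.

R2 ‖ R_L = (5.62 × 1.95)/(5.62 + 1.95) = 1.448 kΩ.
Then V_out = V_DC · R2'/(R1 + R2') = 16.5 × 1.448/4.498 = 5.311 V.
(Unloaded it would be 10.7 V; the load pulls it down.)

V_out ≈ 5.31 V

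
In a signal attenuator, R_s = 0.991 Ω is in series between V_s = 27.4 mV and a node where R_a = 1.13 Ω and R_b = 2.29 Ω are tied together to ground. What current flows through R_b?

I ≈ 5.18 mA

Parallel bank: R_p = 1/(1/1.13 + 1/2.29) = 0.7566 Ω.
Node voltage V_A = V_s · R_p/(R_s + R_p) = 27.4 × 0.4329 = 11.86 mV.
Branch current I = V_A/R_b = 11.86/2.29 = 5.180 mA.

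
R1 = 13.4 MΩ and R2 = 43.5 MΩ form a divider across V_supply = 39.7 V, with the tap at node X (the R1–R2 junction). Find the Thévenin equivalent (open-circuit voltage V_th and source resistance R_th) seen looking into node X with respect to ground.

With X open, the divider is unloaded: V_th = 39.7 × 43.5/56.90 = 30.35 V.
With V_supply suppressed (replaced by a short), R_th = R1 ‖ R2 = (13.40 × 43.5)/(13.40 + 43.5) = 10.24 MΩ.

V_th ≈ 30.4 V, R_th ≈ 10.2 MΩ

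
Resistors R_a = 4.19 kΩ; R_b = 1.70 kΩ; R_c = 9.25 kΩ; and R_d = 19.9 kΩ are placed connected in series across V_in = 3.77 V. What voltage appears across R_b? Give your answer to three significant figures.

V ≈ 0.183 V

Series total: ΣR = 4.19 + 1.70 + 9.25 + 19.9 = 35.04 kΩ.
V = V_in · R/ΣR = 3.77 × 0.04852 = 0.1829 V.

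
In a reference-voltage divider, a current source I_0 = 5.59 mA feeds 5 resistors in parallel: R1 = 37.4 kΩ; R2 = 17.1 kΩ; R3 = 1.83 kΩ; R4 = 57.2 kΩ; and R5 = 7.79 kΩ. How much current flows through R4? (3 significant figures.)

I ≈ 0.126 mA

Conductances: ΣG = 1/37.4 + 1/17.1 + 1/1.83 + 1/57.2 + 1/7.79 = 0.7775 (1/kΩ).
R4 takes the fraction G_k/ΣG = 0.01748/0.7775 = 0.02249, so I = 5.59 × 0.02249 = 0.1257 mA.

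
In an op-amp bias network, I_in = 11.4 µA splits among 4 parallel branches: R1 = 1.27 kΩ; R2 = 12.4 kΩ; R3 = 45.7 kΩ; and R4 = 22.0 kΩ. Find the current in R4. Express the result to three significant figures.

Conductances: ΣG = 1/1.27 + 1/12.4 + 1/45.7 + 1/22.0 = 0.9354 (1/kΩ).
By the current-divider rule, I = I_in · G_k/ΣG = 11.4 × 0.04859 = 0.5540 µA.

I ≈ 0.554 µA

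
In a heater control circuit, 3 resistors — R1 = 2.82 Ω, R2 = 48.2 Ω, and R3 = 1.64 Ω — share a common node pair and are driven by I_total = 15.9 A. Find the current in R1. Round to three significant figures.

Total conductance ΣG = 1/2.82 + 1/48.2 + 1/1.64 = 0.9851 (units of 1/Ω).
By the current-divider rule, I = I_total · G_k/ΣG = 15.9 × 0.3600 = 5.724 A.

I ≈ 5.72 A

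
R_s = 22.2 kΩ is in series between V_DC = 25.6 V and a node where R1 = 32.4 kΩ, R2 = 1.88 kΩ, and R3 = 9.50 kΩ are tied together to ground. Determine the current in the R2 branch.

Combine the parallel branches: R_p = (1/32.4 + 1/1.88 + 1/9.50)⁻¹ = 1.497 kΩ.
V_A = 25.6 × 1.497/23.70 = 1.617 V.
Branch current I = V_A/R2 = 1.617/1.88 = 0.8602 mA.
(Equivalently: I_total = 1.080 mA, then current-divider fraction G_k/ΣG = 0.7962.)

I ≈ 0.860 mA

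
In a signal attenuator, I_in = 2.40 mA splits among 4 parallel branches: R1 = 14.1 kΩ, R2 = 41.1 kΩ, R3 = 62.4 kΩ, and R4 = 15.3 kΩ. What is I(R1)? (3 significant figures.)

Total conductance ΣG = 1/14.1 + 1/41.1 + 1/62.4 + 1/15.3 = 0.1766 (units of 1/kΩ).
R1 takes the fraction G_k/ΣG = 0.07092/0.1766 = 0.4015, so I = 2.40 × 0.4015 = 0.9636 mA.

I ≈ 0.964 mA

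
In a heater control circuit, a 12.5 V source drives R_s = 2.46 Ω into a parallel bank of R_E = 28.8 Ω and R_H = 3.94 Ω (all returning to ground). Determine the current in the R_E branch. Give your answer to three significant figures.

Equivalent of the parallel group: R_p = 3.466 Ω.
V_A = 12.5 × 3.466/5.926 = 7.311 V.
Branch current I = V_A/R_E = 7.311/28.8 = 0.2538 A.
(Equivalently: I_total = 2.109 A, then current-divider fraction G_k/ΣG = 0.1203.)

I ≈ 0.254 A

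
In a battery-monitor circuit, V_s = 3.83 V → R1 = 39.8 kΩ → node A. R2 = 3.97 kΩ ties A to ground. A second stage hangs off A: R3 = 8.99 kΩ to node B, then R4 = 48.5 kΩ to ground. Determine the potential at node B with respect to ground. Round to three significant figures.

Node A sees R2 in parallel with the series input of stage 2, R3 + R4 = 57.49 kΩ.
R2 ‖ (R3+R4) = 3.714 kΩ.
So V_A = 3.83 × 0.08534 = 0.3269 V.
V_B = V_A × 0.8436 = 0.2757 V.

V_B ≈ 0.276 V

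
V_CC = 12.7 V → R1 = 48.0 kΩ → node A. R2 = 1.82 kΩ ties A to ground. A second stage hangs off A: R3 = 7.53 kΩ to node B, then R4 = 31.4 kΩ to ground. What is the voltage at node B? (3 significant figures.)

V_B ≈ 0.358 V

Looking into the second stage from A: R3 + R4 = 38.93 kΩ appears in parallel with R2.
R2 ‖ (R3+R4) = 1.739 kΩ.
First divider: V_A = V_CC · 1.739/(48.0 + 1.739) = 0.4440 V.
Stage 2 is unloaded, so V_B = V_A · R4/(R3+R4) = 0.4440 × 31.4/38.93 = 0.3581 V.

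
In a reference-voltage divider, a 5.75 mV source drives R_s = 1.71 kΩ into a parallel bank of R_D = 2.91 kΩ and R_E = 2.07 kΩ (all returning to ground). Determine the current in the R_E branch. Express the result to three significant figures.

I ≈ 1.15 µA

Equivalent of the parallel group: R_p = 1.210 kΩ.
V_A by voltage divider: V_A = 5.75 × 1.210/(1.71 + 1.210) = 2.382 mV.
I(R_E) = V_A / R_E = 2.382/2.07 = 1.151 µA.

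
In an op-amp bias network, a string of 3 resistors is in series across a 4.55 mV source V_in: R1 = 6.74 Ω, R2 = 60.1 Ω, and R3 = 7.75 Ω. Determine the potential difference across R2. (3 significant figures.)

Total series resistance ΣR = 6.74 + 60.1 + 7.75 = 74.59 Ω.
V = V_in · R/ΣR = 4.55 × 0.8057 = 3.666 mV.

V ≈ 3.67 mV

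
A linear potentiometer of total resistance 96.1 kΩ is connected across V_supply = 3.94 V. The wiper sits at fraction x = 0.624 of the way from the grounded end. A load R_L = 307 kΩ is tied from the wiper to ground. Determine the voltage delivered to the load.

V_out ≈ 2.29 V

Lower segment x·R_p = 59.97 kΩ; upper segment (1−x)·R_p = 36.13 kΩ.
Lower segment in parallel with the load: 59.97 ‖ 307 = 50.17 kΩ.
V_out = 3.94 × 50.17/(36.13 + 50.17) = 2.290 V.
(Unloaded: V_out = x·V_supply = 2.46 V.)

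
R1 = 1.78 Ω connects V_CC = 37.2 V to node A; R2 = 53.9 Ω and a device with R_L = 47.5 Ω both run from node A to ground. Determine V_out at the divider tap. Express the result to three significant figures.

V_out ≈ 34.8 V

The load sits in parallel with R2, giving an effective lower resistance R2' = R2·R_L/(R2+R_L) = 25.25 Ω.
Voltage divider with the loaded lower leg: V_out = 37.2 × 25.25/(1.78 + 25.25) = 37.2 × 0.9341 = 34.75 V.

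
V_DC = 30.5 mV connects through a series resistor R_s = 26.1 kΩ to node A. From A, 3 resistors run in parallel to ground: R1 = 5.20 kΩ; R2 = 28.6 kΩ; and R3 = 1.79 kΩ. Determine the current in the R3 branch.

I ≈ 0.792 µA

Equivalent of the parallel group: R_p = 1.272 kΩ.
V_A by voltage divider: V_A = 30.5 × 1.272/(26.1 + 1.272) = 1.418 mV.
I(R3) = V_A / R3 = 1.418/1.79 = 0.7920 µA.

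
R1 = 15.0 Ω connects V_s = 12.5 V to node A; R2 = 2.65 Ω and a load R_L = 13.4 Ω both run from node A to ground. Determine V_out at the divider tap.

V_out ≈ 1.61 V

First combine the lower leg with the load: R2 ‖ R_L = 2.212 Ω.
Then V_out = V_s · R2'/(R1 + R2') = 12.5 × 2.212/17.21 = 1.607 V.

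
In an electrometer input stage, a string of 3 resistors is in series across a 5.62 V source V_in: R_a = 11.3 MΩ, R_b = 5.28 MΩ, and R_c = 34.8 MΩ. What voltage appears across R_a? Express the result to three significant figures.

V ≈ 1.24 V

Total series resistance ΣR = 11.3 + 5.28 + 34.8 = 51.38 MΩ.
V = V_in · R/ΣR = 5.62 × 0.2199 = 1.236 V.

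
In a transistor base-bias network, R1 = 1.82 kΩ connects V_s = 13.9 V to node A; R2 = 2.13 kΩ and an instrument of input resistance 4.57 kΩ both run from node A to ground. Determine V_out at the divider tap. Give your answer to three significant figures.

The load sits in parallel with R2, giving an effective lower resistance R2' = R2·R_L/(R2+R_L) = 1.453 kΩ.
Now apply the divider: V_out = 13.9 × 0.4439 = 6.170 V.
(Unloaded it would be 7.50 V; the load pulls it down.)

V_out ≈ 6.17 V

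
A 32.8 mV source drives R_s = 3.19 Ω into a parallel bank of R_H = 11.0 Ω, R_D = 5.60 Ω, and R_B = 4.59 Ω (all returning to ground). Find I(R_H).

Combine the parallel branches: R_p = (1/11.0 + 1/5.60 + 1/4.59)⁻¹ = 2.052 Ω.
V_A by voltage divider: V_A = 32.8 × 2.052/(3.19 + 2.052) = 12.84 mV.
I(R_H) = V_A / R_H = 12.84/11.0 = 1.167 mA.

I ≈ 1.17 mA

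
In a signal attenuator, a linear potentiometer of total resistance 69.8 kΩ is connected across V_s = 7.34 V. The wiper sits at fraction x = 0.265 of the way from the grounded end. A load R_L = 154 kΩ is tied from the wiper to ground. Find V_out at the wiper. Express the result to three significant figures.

Lower segment x·R_p = 18.50 kΩ; upper segment (1−x)·R_p = 51.30 kΩ.
R_L loads the lower segment: effective lower R = 16.51 kΩ.
V_out = 7.34 × 16.51/(51.30 + 16.51) = 1.787 V.

V_out ≈ 1.79 V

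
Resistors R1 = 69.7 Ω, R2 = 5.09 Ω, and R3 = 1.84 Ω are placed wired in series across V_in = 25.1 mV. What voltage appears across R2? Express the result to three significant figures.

Series total: ΣR = 69.7 + 5.09 + 1.84 = 76.63 Ω.
By the voltage-divider rule, V = 25.1 × 5.090/76.63 = 1.667 mV.

V ≈ 1.67 mV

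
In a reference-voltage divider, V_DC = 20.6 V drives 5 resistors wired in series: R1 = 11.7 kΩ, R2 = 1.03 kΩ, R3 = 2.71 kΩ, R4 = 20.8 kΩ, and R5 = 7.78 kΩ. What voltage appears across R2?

V ≈ 0.482 V

Series total: ΣR = 11.7 + 1.03 + 2.71 + 20.8 + 7.78 = 44.02 kΩ.
Voltage divider: V = V_DC · (1.030 / 44.02) = 20.6 × 0.02340 = 0.4820 V.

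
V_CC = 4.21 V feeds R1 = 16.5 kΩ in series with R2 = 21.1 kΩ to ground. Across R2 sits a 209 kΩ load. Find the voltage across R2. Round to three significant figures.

V_out ≈ 2.26 V

The load sits in parallel with R2, giving an effective lower resistance R2' = R2·R_L/(R2+R_L) = 19.17 kΩ.
Now apply the divider: V_out = 4.21 × 0.5374 = 2.262 V.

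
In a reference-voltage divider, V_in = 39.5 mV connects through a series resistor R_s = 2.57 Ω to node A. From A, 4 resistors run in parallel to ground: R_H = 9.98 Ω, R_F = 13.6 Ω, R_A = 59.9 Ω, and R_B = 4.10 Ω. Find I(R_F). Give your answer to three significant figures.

I ≈ 1.37 mA

Equivalent of the parallel group: R_p = 2.302 Ω.
V_A by voltage divider: V_A = 39.5 × 2.302/(2.57 + 2.302) = 18.67 mV.
I(R_F) = V_A / R_F = 18.67/13.6 = 1.372 mA.
(Equivalently: I_total = 8.107 mA, then current-divider fraction G_k/ΣG = 0.1693.)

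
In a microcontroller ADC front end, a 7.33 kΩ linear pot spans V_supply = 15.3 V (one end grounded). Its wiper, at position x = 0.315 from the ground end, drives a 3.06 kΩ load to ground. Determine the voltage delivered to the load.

Lower segment x·R_p = 2.309 kΩ; upper segment (1−x)·R_p = 5.021 kΩ.
(x·R_p) ‖ R_L = 1.316 kΩ.
Then V_out = V_supply · 1.316/(5.021 + 1.316) = 3.177 V.

V_out ≈ 3.18 V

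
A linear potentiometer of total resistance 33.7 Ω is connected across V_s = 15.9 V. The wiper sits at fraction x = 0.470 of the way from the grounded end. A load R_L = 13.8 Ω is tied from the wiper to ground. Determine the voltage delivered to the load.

V_out ≈ 4.65 V

Lower segment x·R_p = 15.84 Ω; upper segment (1−x)·R_p = 17.86 Ω.
(x·R_p) ‖ R_L = 7.375 Ω.
Loaded-divider output: V_out = 15.9 × 0.2922 = 4.646 V.
(Unloaded: V_out = x·V_s = 7.47 V.)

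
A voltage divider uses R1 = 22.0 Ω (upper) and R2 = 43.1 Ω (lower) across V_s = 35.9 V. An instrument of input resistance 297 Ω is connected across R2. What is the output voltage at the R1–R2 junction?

First combine the lower leg with the load: R2 ‖ R_L = 37.64 Ω.
Now apply the divider: V_out = 35.9 × 0.6311 = 22.66 V.

V_out ≈ 22.7 V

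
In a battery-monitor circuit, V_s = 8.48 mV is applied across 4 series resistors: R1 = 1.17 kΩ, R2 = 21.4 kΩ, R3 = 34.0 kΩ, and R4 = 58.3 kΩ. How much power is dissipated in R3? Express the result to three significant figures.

P ≈ 0.185 nW

The common current is I = 8.48/114.9 = 0.07382 µA.
P = I²R = 0.005450 × 34.0 = 0.1853 nW.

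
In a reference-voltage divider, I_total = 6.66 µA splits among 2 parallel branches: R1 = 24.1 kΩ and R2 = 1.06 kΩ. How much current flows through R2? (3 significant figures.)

I ≈ 6.38 µA

For two parallel branches, I_k = I_total · (other R)/(sum of R).
I(R2) = 6.66 × 24.1/(24.1 + 1.06) = 6.66 × 0.9579 = 6.379 µA.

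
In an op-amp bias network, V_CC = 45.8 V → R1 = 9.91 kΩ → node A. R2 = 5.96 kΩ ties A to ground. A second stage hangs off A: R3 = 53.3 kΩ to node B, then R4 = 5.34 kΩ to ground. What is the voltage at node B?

Looking into the second stage from A: R3 + R4 = 58.64 kΩ appears in parallel with R2.
R2 ‖ (R3+R4) = 5.410 kΩ.
V_A = 45.8 × 5.410/(9.91 + 5.410) = 16.17 V.
Then the unloaded second divider: V_B = V_A × R4/(R3+R4) = 16.17 × 0.09106 = 1.473 V.

V_B ≈ 1.47 V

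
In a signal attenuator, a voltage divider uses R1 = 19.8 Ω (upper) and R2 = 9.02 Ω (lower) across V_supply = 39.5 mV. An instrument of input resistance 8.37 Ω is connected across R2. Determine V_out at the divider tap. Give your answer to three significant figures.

V_out ≈ 7.10 mV

The load sits in parallel with R2, giving an effective lower resistance R2' = R2·R_L/(R2+R_L) = 4.341 Ω.
Then V_out = V_supply · R2'/(R1 + R2') = 39.5 × 4.341/24.14 = 7.103 mV.
(Unloaded it would be 12.4 mV; the load pulls it down.)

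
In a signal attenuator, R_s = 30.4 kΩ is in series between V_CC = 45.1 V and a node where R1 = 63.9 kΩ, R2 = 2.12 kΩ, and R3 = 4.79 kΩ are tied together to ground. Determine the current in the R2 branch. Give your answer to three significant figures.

I ≈ 0.960 mA

Combine the parallel branches: R_p = (1/63.9 + 1/2.12 + 1/4.79)⁻¹ = 1.437 kΩ.
V_A = 45.1 × 1.437/31.84 = 2.035 V.
Branch current I = V_A/R2 = 2.035/2.12 = 0.9599 mA.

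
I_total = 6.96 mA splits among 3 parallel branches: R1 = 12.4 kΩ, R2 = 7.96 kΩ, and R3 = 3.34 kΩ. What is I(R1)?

ΣG = 1/12.4 + 1/7.96 + 1/3.34 = 0.5057.
R1 takes the fraction G_k/ΣG = 0.08065/0.5057 = 0.1595, so I = 6.96 × 0.1595 = 1.110 mA.

I ≈ 1.11 mA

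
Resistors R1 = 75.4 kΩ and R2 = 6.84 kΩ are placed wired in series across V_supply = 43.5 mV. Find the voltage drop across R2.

V ≈ 3.62 mV

Series total: ΣR = 75.4 + 6.84 = 82.24 kΩ.
By the voltage-divider rule, V = 43.5 × 6.840/82.24 = 3.618 mV.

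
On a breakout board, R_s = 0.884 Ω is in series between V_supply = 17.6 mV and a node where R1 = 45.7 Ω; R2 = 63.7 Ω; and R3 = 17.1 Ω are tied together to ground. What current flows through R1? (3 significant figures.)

I ≈ 0.355 mA

Combine the parallel branches: R_p = (1/45.7 + 1/63.7 + 1/17.1)⁻¹ = 10.41 Ω.
V_A by voltage divider: V_A = 17.6 × 10.41/(0.884 + 10.41) = 16.22 mV.
Branch current I = V_A/R1 = 16.22/45.7 = 0.3550 mA.
(Check via current divider: I_total = 1.558 mA; share G_k/ΣG = 0.2278 → same result.)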